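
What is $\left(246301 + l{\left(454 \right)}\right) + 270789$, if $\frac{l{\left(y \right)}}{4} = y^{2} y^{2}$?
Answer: $169935738914$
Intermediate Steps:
$l{\left(y \right)} = 4 y^{4}$ ($l{\left(y \right)} = 4 y^{2} y^{2} = 4 y^{4}$)
$\left(246301 + l{\left(454 \right)}\right) + 270789 = \left(246301 + 4 \cdot 454^{4}\right) + 270789 = \left(246301 + 4 \cdot 42483805456\right) + 270789 = \left(246301 + 169935221824\right) + 270789 = 169935468125 + 270789 = 169935738914$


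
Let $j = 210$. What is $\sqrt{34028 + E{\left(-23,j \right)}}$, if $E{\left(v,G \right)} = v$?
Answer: $\sqrt{34005} \approx 184.4$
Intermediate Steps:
$\sqrt{34028 + E{\left(-23,j \right)}} = \sqrt{34028 - 23} = \sqrt{34005}$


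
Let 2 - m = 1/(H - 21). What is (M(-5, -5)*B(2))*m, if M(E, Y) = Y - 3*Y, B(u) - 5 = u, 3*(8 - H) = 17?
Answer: 575/4 ≈ 143.75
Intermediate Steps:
H = 7/3 (H = 8 - 1/3*17 = 8 - 17/3 = 7/3 ≈ 2.3333)
B(u) = 5 + u
M(E, Y) = -2*Y
m = 115/56 (m = 2 - 1/(7/3 - 21) = 2 - 1/(-56/3) = 2 - 1*(-3/56) = 2 + 3/56 = 115/56 ≈ 2.0536)
(M(-5, -5)*B(2))*m = ((-2*(-5))*(5 + 2))*(115/56) = (10*7)*(115/56) = 70*(115/56) = 575/4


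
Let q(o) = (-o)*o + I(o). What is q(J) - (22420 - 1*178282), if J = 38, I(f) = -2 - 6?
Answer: 154410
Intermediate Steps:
I(f) = -8
q(o) = -8 - o**2 (q(o) = (-o)*o - 8 = -o**2 - 8 = -8 - o**2)
q(J) - (22420 - 1*178282) = (-8 - 1*38**2) - (22420 - 1*178282) = (-8 - 1*1444) - (22420 - 178282) = (-8 - 1444) - 1*(-155862) = -1452 + 155862 = 154410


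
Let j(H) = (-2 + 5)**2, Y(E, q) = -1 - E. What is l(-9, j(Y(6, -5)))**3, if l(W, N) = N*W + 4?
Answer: -456533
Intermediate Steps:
j(H) = 9 (j(H) = 3**2 = 9)
l(W, N) = 4 + N*W
l(-9, j(Y(6, -5)))**3 = (4 + 9*(-9))**3 = (4 - 81)**3 = (-77)**3 = -456533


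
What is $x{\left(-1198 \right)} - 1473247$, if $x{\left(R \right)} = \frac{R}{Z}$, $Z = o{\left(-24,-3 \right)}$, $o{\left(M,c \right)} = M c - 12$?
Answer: $- \frac{44198009}{30} \approx -1.4733 \cdot 10^{6}$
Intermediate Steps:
$o{\left(M,c \right)} = -12 + M c$
$Z = 60$ ($Z = -12 - -72 = -12 + 72 = 60$)
$x{\left(R \right)} = \frac{R}{60}$
$x{\left(-1198 \right)} - 1473247 = \frac{1}{60} \left(-1198\right) - 1473247 = - \frac{599}{30} - 1473247 = - \frac{44198009}{30}$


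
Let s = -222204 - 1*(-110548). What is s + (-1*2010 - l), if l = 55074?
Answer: -168740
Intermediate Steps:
s = -111656 (s = -222204 + 110548 = -111656)
s + (-1*2010 - l) = -111656 + (-1*2010 - 1*55074) = -111656 + (-2010 - 55074) = -111656 - 57084 = -168740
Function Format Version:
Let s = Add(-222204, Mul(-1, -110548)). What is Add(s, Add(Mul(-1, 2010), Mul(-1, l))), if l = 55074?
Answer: -168740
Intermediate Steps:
s = -111656 (s = Add(-222204, 110548) = -111656)
Add(s, Add(Mul(-1, 2010), Mul(-1, l))) = Add(-111656, Add(Mul(-1, 2010), Mul(-1, 55074))) = Add(-111656, Add(-2010, -55074)) = Add(-111656, -57084) = -168740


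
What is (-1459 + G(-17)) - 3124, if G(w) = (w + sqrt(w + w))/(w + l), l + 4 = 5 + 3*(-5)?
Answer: -142056/31 - I*sqrt(34)/31 ≈ -4582.5 - 0.1881*I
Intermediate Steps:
l = -14 (l = -4 + (5 + 3*(-5)) = -4 + (5 - 15) = -4 - 10 = -14)
G(w) = (w + sqrt(2)*sqrt(w))/(-14 + w) (G(w) = (w + sqrt(w + w))/(w - 14) = (w + sqrt(2*w))/(-14 + w) = (w + sqrt(2)*sqrt(w))/(-14 + w))
(-1459 + G(-17)) - 3124 = (-1459 + (-17 + sqrt(2)*sqrt(-17))/(-14 - 17)) - 3124 = (-1459 + (-17 + sqrt(2)*(I*sqrt(17)))/(-31)) - 3124 = (-1459 - (-17 + I*sqrt(34))/31) - 3124 = (-1459 + (17/31 - I*sqrt(34)/31)) - 3124 = (-45212/31 - I*sqrt(34)/31) - 3124 = -142056/31 - I*sqrt(34)/31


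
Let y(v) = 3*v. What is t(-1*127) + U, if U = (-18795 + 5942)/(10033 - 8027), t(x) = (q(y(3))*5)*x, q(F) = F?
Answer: -11477143/2006 ≈ -5721.4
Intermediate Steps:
t(x) = 45*x (t(x) = ((3*3)*5)*x = (9*5)*x = 45*x)
U = -12853/2006 ≈ -6.4073
t(-1*127) + U = 45*(-1*127) - 12853/2006 = 45*(-127) - 12853/2006 = -5715 - 12853/2006 = -11477143/2006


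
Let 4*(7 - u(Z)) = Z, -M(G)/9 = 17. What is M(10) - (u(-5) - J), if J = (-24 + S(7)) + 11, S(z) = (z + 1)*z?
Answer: -473/4 ≈ -118.25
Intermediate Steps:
M(G) = -153 (M(G) = -9*17 = -153)
S(z) = z*(1 + z) (S(z) = (1 + z)*z = z*(1 + z))
J = 43 (J = (-24 + 7*(1 + 7)) + 11 = (-24 + 7*8) + 11 = (-24 + 56) + 11 = 32 + 11 = 43)
u(Z) = 7 - Z/4
M(10) - (u(-5) - J) = -153 - ((7 - ¼*(-5)) - 1*43) = -153 - ((7 + 5/4) - 43) = -153 - (33/4 - 43) = -153 - 1*(-139/4) = -153 + 139/4 = -473/4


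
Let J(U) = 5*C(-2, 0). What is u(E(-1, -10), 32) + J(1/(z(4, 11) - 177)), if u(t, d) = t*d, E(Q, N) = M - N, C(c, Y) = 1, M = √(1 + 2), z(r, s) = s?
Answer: 325 + 32*√3 ≈ 380.43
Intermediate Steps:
M = √3 ≈ 1.7320
E(Q, N) = √3 - N
u(t, d) = d*t
J(U) = 5 (J(U) = 5*1 = 5)
u(E(-1, -10), 32) + J(1/(z(4, 11) - 177)) = 32*(√3 - 1*(-10)) + 5 = 32*(√3 + 10) + 5 = 32*(10 + √3) + 5 = (320 + 32*√3) + 5 = 325 + 32*√3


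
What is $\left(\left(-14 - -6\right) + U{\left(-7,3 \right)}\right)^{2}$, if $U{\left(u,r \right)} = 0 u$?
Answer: $64$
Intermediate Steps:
$U{\left(u,r \right)} = 0$
$\left(\left(-14 - -6\right) + U{\left(-7,3 \right)}\right)^{2} = \left(\left(-14 - -6\right) + 0\right)^{2} = \left(\left(-14 + 6\right) + 0\right)^{2} = \left(-8 + 0\right)^{2} = \left(-8\right)^{2} = 64$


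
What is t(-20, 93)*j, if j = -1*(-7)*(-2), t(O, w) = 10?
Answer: -140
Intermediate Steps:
j = -14 (j = 7*(-2) = -14)
t(-20, 93)*j = 10*(-14) = -140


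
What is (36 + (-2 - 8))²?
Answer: 676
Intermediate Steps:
(36 + (-2 - 8))² = (36 - 10)² = 26² = 676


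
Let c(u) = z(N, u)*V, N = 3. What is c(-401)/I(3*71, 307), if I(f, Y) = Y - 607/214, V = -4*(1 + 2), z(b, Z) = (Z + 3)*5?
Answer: 1703440/21697 ≈ 78.510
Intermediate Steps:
z(b, Z) = 15 + 5*Z (z(b, Z) = (3 + Z)*5 = 15 + 5*Z)
V = -12 (V = -4*3 = -12)
I(f, Y) = -607/214 + Y (I(f, Y) = Y - 607*1/214 = Y - 607/214 = -607/214 + Y)
c(u) = -180 - 60*u (c(u) = (15 + 5*u)*(-12) = -180 - 60*u)
c(-401)/I(3*71, 307) = (-180 - 60*(-401))/(-607/214 + 307) = (-180 + 24060)/(65091/214) = 23880*(214/65091) = 1703440/21697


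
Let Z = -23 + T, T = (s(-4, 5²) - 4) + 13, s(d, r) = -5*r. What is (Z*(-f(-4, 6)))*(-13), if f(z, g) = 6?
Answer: -10842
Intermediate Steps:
T = -116 (T = (-5*5² - 4) + 13 = (-5*25 - 4) + 13 = (-125 - 4) + 13 = -129 + 13 = -116)
Z = -139 (Z = -23 - 116 = -139)
(Z*(-f(-4, 6)))*(-13) = -(-139)*6*(-13) = -139*(-6)*(-13) = 834*(-13) = -10842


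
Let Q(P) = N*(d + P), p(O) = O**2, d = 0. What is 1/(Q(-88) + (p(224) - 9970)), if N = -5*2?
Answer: 1/41086 ≈ 2.4339e-5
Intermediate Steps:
N = -10
Q(P) = -10*P (Q(P) = -10*(0 + P) = -10*P)
1/(Q(-88) + (p(224) - 9970)) = 1/(-10*(-88) + (224**2 - 9970)) = 1/(880 + (50176 - 9970)) = 1/(880 + 40206) = 1/41086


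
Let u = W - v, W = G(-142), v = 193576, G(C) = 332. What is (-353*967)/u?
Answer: 341351/193244 ≈ 1.7664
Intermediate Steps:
W = 332
u = -193244 (u = 332 - 1*193576 = 332 - 193576 = -193244)
(-353*967)/u = -353*967/(-193244) = -341351*(-1/193244) = 341351/193244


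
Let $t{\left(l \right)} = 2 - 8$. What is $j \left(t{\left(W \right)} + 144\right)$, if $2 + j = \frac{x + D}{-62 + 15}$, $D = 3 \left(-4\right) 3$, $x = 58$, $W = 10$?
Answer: $- \frac{16008}{47} \approx -340.6$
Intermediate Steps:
$D = -36$ ($D = \left(-12\right) 3 = -36$)
$t{\left(l \right)} = -6$ ($t{\left(l \right)} = 2 - 8 = -6$)
$j = - \frac{116}{47}$ ($j = -2 + \frac{58 - 36}{-62 + 15} = -2 + \frac{22}{-47} = -2 + 22 \left(- \frac{1}{47}\right) = -2 - \frac{22}{47} = - \frac{116}{47} \approx -2.4681$)
$j \left(t{\left(W \right)} + 144\right) = - \frac{116 \left(-6 + 144\right)}{47} = \left(- \frac{116}{47}\right) 138 = - \frac{16008}{47}$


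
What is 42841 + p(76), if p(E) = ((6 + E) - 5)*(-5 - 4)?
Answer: 42148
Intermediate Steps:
p(E) = -9 - 9*E (p(E) = (1 + E)*(-9) = -9 - 9*E)
42841 + p(76) = 42841 + (-9 - 9*76) = 42841 + (-9 - 684) = 42841 - 693 = 42148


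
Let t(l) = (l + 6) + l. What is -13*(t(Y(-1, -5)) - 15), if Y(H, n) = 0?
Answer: 117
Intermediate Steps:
t(l) = 6 + 2*l (t(l) = (6 + l) + l = 6 + 2*l)
-13*(t(Y(-1, -5)) - 15) = -13*((6 + 2*0) - 15) = -13*((6 + 0) - 15) = -13*(6 - 15) = -13*(-9) = 117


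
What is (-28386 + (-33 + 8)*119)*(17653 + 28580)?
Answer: -1449913113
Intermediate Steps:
(-28386 + (-33 + 8)*119)*(17653 + 28580) = (-28386 - 25*119)*46233 = (-28386 - 2975)*46233 = -31361*46233 = -1449913113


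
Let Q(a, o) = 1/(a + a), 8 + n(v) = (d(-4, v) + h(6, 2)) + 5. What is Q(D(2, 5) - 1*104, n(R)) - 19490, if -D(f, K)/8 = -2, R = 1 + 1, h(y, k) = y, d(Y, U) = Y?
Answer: -3430241/176 ≈ -19490.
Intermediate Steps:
R = 2
D(f, K) = 16 (D(f, K) = -8*(-2) = 16)
n(v) = -1 (n(v) = -8 + ((-4 + 6) + 5) = -8 + (2 + 5) = -8 + 7 = -1)
Q(a, o) = 1/(2*a)
Q(D(2, 5) - 1*104, n(R)) - 19490 = 1/(2*(16 - 1*104)) - 19490 = 1/(2*(16 - 104)) - 19490 = (1/2)/(-88) - 19490 = (1/2)*(-1/88) - 19490 = -1/176 - 19490 = -3430241/176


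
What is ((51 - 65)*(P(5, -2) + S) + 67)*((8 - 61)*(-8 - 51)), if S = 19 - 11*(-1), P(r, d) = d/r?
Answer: -5431599/5 ≈ -1.0863e+6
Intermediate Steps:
S = 30 (S = 19 + 11 = 30)
((51 - 65)*(P(5, -2) + S) + 67)*((8 - 61)*(-8 - 51)) = ((51 - 65)*(-2/5 + 30) + 67)*((8 - 61)*(-8 - 51)) = (-14*(-2*1/5 + 30) + 67)*(-53*(-59)) = (-14*(-2/5 + 30) + 67)*3127 = (-14*148/5 + 67)*3127 = (-2072/5 + 67)*3127 = -1737/5*3127 = -5431599/5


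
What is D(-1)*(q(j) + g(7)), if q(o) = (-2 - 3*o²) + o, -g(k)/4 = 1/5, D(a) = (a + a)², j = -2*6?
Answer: -8936/5 ≈ -1787.2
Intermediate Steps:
j = -12
D(a) = 4*a² (D(a) = (2*a)² = 4*a²)
g(k) = -⅘ (g(k) = -4/5 = -4*⅕ = -⅘)
q(o) = -2 + o - 3*o²
D(-1)*(q(j) + g(7)) = (4*(-1)²)*((-2 - 12 - 3*(-12)²) - ⅘) = (4*1)*((-2 - 12 - 3*144) - ⅘) = 4*((-2 - 12 - 432) - ⅘) = 4*(-446 - ⅘) = 4*(-2234/5) = -8936/5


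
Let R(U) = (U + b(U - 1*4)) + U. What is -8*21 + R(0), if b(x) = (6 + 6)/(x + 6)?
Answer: -162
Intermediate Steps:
b(x) = 12/(6 + x)
R(U) = 2*U + 12/(2 + U) (R(U) = (U + 12/(6 + (U - 1*4))) + U = (U + 12/(6 + (U - 4))) + U = (U + 12/(6 + (-4 + U))) + U = (U + 12/(2 + U)) + U = 2*U + 12/(2 + U))
-8*21 + R(0) = -8*21 + 2*(6 + 0*(2 + 0))/(2 + 0) = -168 + 2*(6 + 0*2)/2 = -168 + 2*(1/2)*(6 + 0) = -168 + 2*(1/2)*6 = -168 + 6 = -162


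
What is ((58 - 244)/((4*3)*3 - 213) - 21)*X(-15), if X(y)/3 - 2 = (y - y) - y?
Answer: -60027/59 ≈ -1017.4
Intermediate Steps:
X(y) = 6 - 3*y (X(y) = 6 + 3*((y - y) - y) = 6 + 3*(0 - y) = 6 + 3*(-y) = 6 - 3*y)
((58 - 244)/((4*3)*3 - 213) - 21)*X(-15) = ((58 - 244)/((4*3)*3 - 213) - 21)*(6 - 3*(-15)) = (-186/(12*3 - 213) - 21)*(6 + 45) = (-186/(36 - 213) - 21)*51 = (-186/(-177) - 21)*51 = (-186*(-1/177) - 21)*51 = (62/59 - 21)*51 = -1177/59*51 = -60027/59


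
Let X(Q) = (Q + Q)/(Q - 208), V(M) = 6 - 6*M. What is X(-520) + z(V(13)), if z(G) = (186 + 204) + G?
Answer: 2236/7 ≈ 319.43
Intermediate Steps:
V(M) = 6 - 6*M
z(G) = 390 + G
X(Q) = 2*Q/(-208 + Q) (X(Q) = (2*Q)/(-208 + Q) = 2*Q/(-208 + Q))
X(-520) + z(V(13)) = 2*(-520)/(-208 - 520) + (390 + (6 - 6*13)) = 2*(-520)/(-728) + (390 + (6 - 78)) = 2*(-520)*(-1/728) + (390 - 72) = 10/7 + 318 = 2236/7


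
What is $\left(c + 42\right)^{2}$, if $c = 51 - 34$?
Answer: $3481$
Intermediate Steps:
$c = 17$ ($c = 51 - 34 = 17$)
$\left(c + 42\right)^{2} = \left(17 + 42\right)^{2} = 59^{2} = 3481$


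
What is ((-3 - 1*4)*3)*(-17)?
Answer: 357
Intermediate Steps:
((-3 - 1*4)*3)*(-17) = ((-3 - 4)*3)*(-17) = -7*3*(-17) = -21*(-17) = 357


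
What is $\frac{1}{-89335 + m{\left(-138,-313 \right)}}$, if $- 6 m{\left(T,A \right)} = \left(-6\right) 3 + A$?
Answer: $- \frac{6}{535679} \approx -1.1201 \cdot 10^{-5}$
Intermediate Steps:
$m{\left(T,A \right)} = 3 - \frac{A}{6}$ ($m{\left(T,A \right)} = - \frac{\left(-6\right) 3 + A}{6} = - \frac{-18 + A}{6} = 3 - \frac{A}{6}$)
$\frac{1}{-89335 + m{\left(-138,-313 \right)}} = \frac{1}{-89335 + \left(3 - - \frac{313}{6}\right)} = \frac{1}{-89335 + \left(3 + \frac{313}{6}\right)} = \frac{1}{-89335 + \frac{331}{6}} = \frac{1}{- \frac{535679}{6}} = - \frac{6}{535679}$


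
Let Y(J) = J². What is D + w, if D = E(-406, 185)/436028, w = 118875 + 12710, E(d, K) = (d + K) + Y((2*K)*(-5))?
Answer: 57378166659/436028 ≈ 1.3159e+5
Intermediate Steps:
E(d, K) = K + d + 100*K² (E(d, K) = (d + K) + ((2*K)*(-5))² = (K + d) + (-10*K)² = (K + d) + 100*K² = K + d + 100*K²)
w = 131585
D = 3422279/436028 (D = (185 - 406 + 100*185²)/436028 = (185 - 406 + 100*34225)*(1/436028) = (185 - 406 + 3422500)*(1/436028) = 3422279*(1/436028) = 3422279/436028 ≈ 7.8488)
D + w = 3422279/436028 + 131585 = 57378166659/436028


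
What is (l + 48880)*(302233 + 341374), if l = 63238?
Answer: 72159929626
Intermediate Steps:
(l + 48880)*(302233 + 341374) = (63238 + 48880)*(302233 + 341374) = 112118*643607 = 72159929626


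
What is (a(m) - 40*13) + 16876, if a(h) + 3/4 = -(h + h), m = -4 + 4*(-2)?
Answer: 65517/4 ≈ 16379.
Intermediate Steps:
m = -12 (m = -4 - 8 = -12)
a(h) = -¾ - 2*h (a(h) = -¾ - (h + h) = -¾ - 2*h)
(a(m) - 40*13) + 16876 = ((-¾ - 2*(-12)) - 40*13) + 16876 = ((-¾ + 24) - 520) + 16876 = (93/4 - 520) + 16876 = -1987/4 + 16876 = 65517/4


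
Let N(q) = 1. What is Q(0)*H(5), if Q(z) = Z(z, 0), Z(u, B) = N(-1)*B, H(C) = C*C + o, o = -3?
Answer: 0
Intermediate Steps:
H(C) = -3 + C² (H(C) = C*C - 3 = C² - 3 = -3 + C²)
Z(u, B) = B (Z(u, B) = 1*B = B)
Q(z) = 0
Q(0)*H(5) = 0*(-3 + 5²) = 0*(-3 + 25) = 0*22 = 0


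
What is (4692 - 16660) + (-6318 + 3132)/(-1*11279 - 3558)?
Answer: -177566030/14837 ≈ -11968.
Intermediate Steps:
(4692 - 16660) + (-6318 + 3132)/(-1*11279 - 3558) = -11968 - 3186/(-11279 - 3558) = -11968 - 3186/(-14837) = -11968 - 3186*(-1/14837) = -11968 + 3186/14837 = -177566030/14837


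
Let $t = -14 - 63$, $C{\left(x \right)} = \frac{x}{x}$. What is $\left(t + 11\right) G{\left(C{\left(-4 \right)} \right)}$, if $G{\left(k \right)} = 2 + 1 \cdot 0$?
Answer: $-132$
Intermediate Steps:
$C{\left(x \right)} = 1$
$G{\left(k \right)} = 2$ ($G{\left(k \right)} = 2 + 0 = 2$)
$t = -77$ ($t = -14 - 63 = -77$)
$\left(t + 11\right) G{\left(C{\left(-4 \right)} \right)} = \left(-77 + 11\right) 2 = \left(-66\right) 2 = -132$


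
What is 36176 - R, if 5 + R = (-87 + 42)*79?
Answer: 39736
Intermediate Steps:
R = -3560 (R = -5 + (-87 + 42)*79 = -5 - 45*79 = -5 - 3555 = -3560)
36176 - R = 36176 - 1*(-3560) = 36176 + 3560 = 39736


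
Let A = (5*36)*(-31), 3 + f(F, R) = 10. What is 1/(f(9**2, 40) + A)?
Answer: -1/5573 ≈ -0.00017944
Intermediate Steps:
f(F, R) = 7 (f(F, R) = -3 + 10 = 7)
A = -5580 (A = 180*(-31) = -5580)
1/(f(9**2, 40) + A) = 1/(7 - 5580) = 1/(-5573) = -1/5573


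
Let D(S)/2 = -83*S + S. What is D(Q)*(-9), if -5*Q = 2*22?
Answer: -64944/5 ≈ -12989.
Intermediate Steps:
Q = -44/5 (Q = -2*22/5 = -1/5*44 = -44/5 ≈ -8.8000)
D(S) = -164*S (D(S) = 2*(-83*S + S) = 2*(-82*S) = -164*S)
D(Q)*(-9) = -164*(-44/5)*(-9) = (7216/5)*(-9) = -64944/5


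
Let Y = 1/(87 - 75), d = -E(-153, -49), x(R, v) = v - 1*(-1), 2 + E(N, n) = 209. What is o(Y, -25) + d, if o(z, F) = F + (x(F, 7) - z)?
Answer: -2689/12 ≈ -224.08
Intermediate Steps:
E(N, n) = 207 (E(N, n) = -2 + 209 = 207)
x(R, v) = 1 + v (x(R, v) = v + 1 = 1 + v)
d = -207 (d = -1*207 = -207)
Y = 1/12 ≈ 0.083333
o(z, F) = 8 + F - z (o(z, F) = F + ((1 + 7) - z) = F + (8 - z) = 8 + F - z)
o(Y, -25) + d = (8 - 25 - 1*1/12) - 207 = (8 - 25 - 1/12) - 207 = -205/12 - 207 = -2689/12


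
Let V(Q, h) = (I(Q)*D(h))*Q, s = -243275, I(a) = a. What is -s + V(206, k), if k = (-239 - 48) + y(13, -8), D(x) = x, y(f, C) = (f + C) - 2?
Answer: -11808549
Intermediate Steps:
y(f, C) = -2 + C + f (y(f, C) = (C + f) - 2 = -2 + C + f)
k = -284 (k = (-239 - 48) + (-2 - 8 + 13) = -287 + 3 = -284)
V(Q, h) = h*Q**2 (V(Q, h) = (Q*h)*Q = h*Q**2)
-s + V(206, k) = -1*(-243275) - 284*206**2 = 243275 - 284*42436 = 243275 - 12051824 = -11808549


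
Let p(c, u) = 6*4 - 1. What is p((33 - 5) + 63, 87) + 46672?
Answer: 46695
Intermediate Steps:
p(c, u) = 23 (p(c, u) = 24 - 1 = 23)
p((33 - 5) + 63, 87) + 46672 = 23 + 46672 = 46695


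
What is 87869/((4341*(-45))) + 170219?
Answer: 33251342686/195345 ≈ 1.7022e+5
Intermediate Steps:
87869/((4341*(-45))) + 170219 = 87869/(-195345) + 170219 = 87869*(-1/195345) + 170219 = -87869/195345 + 170219 = 33251342686/195345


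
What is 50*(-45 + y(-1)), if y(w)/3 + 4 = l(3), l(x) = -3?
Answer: -3300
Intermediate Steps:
y(w) = -21 (y(w) = -12 + 3*(-3) = -12 - 9 = -21)
50*(-45 + y(-1)) = 50*(-45 - 21) = 50*(-66) = -3300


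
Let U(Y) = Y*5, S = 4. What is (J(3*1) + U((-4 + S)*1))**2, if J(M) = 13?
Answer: 169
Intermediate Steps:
U(Y) = 5*Y
(J(3*1) + U((-4 + S)*1))**2 = (13 + 5*((-4 + 4)*1))**2 = (13 + 5*(0*1))**2 = (13 + 5*0)**2 = (13 + 0)**2 = 13**2 = 169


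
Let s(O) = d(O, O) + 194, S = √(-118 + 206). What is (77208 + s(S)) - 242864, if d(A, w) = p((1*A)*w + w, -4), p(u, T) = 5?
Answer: -165457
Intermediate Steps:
d(A, w) = 5
S = 2*√22 (S = √88 = 2*√22 ≈ 9.3808)
s(O) = 199 (s(O) = 5 + 194 = 199)
(77208 + s(S)) - 242864 = (77208 + 199) - 242864 = 77407 - 242864 = -165457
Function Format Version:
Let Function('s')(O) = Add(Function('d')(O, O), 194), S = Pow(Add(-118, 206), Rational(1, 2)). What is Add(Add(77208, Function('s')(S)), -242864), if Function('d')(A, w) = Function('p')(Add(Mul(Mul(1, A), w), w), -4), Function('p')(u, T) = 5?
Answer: -165457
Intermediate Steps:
Function('d')(A, w) = 5
S = Mul(2, Pow(22, Rational(1, 2))) (S = Pow(88, Rational(1, 2)) = Mul(2, Pow(22, Rational(1, 2))) ≈ 9.3808)
Function('s')(O) = 199 (Function('s')(O) = Add(5, 194) = 199)
Add(Add(77208, Function('s')(S)), -242864) = Add(Add(77208, 199), -242864) = Add(77407, -242864) = -165457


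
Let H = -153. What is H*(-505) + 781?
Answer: 78046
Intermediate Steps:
H*(-505) + 781 = -153*(-505) + 781 = 77265 + 781 = 78046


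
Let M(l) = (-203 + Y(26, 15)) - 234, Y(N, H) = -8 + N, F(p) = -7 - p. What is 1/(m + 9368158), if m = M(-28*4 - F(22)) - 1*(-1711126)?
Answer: 1/11078865 ≈ 9.0262e-8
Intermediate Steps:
M(l) = -419 (M(l) = (-203 + (-8 + 26)) - 234 = (-203 + 18) - 234 = -185 - 234 = -419)
m = 1710707 (m = -419 - 1*(-1711126) = -419 + 1711126 = 1710707)
1/(m + 9368158) = 1/(1710707 + 9368158) = 1/11078865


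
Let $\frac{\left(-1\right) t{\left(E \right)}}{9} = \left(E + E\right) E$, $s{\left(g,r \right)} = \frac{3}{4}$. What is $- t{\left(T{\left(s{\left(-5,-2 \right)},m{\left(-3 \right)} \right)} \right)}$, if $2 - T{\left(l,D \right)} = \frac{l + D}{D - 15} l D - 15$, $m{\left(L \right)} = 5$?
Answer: $\frac{3381921}{512} \approx 6605.3$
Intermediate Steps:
$s{\left(g,r \right)} = \frac{3}{4}$ ($s{\left(g,r \right)} = 3 \cdot \frac{1}{4} = \frac{3}{4}$)
$T{\left(l,D \right)} = 17 - \frac{D l \left(D + l\right)}{-15 + D}$ ($T{\left(l,D \right)} = 2 - \left(\frac{l + D}{D - 15} l D - 15\right) = 2 - \left(\frac{D + l}{-15 + D} l D - 15\right) = 2 - \left(\frac{l \left(D + l\right)}{-15 + D} D - 15\right) = 2 - \left(\frac{D l \left(D + l\right)}{-15 + D} - 15\right) = 2 - \left(-15 + \frac{D l \left(D + l\right)}{-15 + D}\right) = 17 - \frac{D l \left(D + l\right)}{-15 + D}$)
$t{\left(E \right)} = - 18 E^{2}$ ($t{\left(E \right)} = - 9 \left(E + E\right) E = - 9 \cdot 2 E E = - 9 \cdot 2 E^{2} = - 18 E^{2}$)
$- t{\left(T{\left(s{\left(-5,-2 \right)},m{\left(-3 \right)} \right)} \right)} = - \left(-18\right) \left(\frac{-255 + 17 \cdot 5 - 5 \left(\frac{3}{4}\right)^{2} - \frac{3 \cdot 5^{2}}{4}}{-15 + 5}\right)^{2} = - \left(-18\right) \left(\frac{-255 + 85 - 5 \cdot \frac{9}{16} - \frac{3}{4} \cdot 25}{-10}\right)^{2} = - \left(-18\right) \left(- \frac{-255 + 85 - \frac{45}{16} - \frac{75}{4}}{10}\right)^{2} = - \left(-18\right) \left(\left(- \frac{1}{10}\right) \left(- \frac{3065}{16}\right)\right)^{2} = - \left(-18\right) \left(\frac{613}{32}\right)^{2} = - \frac{\left(-18\right) 375769}{1024} = \left(-1\right) \left(- \frac{3381921}{512}\right) = \frac{3381921}{512}$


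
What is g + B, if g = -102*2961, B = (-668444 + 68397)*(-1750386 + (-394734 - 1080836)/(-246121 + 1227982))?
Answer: 1031262813755501110/981861 ≈ 1.0503e+12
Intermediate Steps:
B = 1031263110299124052/981861 (B = -600047*(-1750386 - 1475570/981861) = -600047*(-1718637223916/981861) = 1031263110299124052/981861 ≈ 1.0503e+12)
g = -302022
g + B = -302022 + 1031263110299124052/981861 = 1031262813755501110/981861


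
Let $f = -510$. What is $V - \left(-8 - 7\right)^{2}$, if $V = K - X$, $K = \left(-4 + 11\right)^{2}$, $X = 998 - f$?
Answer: $-1684$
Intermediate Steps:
$X = 1508$ ($X = 998 - -510 = 998 + 510 = 1508$)
$K = 49$ ($K = 7^{2} = 49$)
$V = -1459$ ($V = 49 - 1508 = -1459$)
$V - \left(-8 - 7\right)^{2} = -1459 - \left(-8 - 7\right)^{2} = -1459 - \left(-15\right)^{2} = -1459 - 225 = -1684$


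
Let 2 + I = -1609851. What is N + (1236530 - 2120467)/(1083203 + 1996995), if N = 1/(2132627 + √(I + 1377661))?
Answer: (-14142992*√907 + 1885104832301*I)/(3080198*(-2132627*I + 16*√907)) ≈ -0.28697 - 1.0596e-10*I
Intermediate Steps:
I = -1609853 (I = -2 - 1609851 = -1609853)
N = 1/(2132627 + 16*I*√907) (N = 1/(2132627 + √(-1609853 + 1377661)) = 1/(2132627 + √(-232192)) = 1/(2132627 + 16*I*√907) ≈ 4.6891e-7 - 1.06e-10*I)
N + (1236530 - 2120467)/(1083203 + 1996995) = (2132627/4548098153321 - 16*I*√907/4548098153321) + (1236530 - 2120467)/(1083203 + 1996995) = (2132627/4548098153321 - 16*I*√907/4548098153321) - 883937/3080198 = -4020225668438684631/14009042835663037558 - 16*I*√907/4548098153321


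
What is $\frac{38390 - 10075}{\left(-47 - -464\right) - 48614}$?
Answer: $- \frac{28315}{48197} \approx -0.58748$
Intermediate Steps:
$\frac{38390 - 10075}{\left(-47 - -464\right) - 48614} = \frac{28315}{\left(-47 + 464\right) - 48614} = \frac{28315}{417 - 48614} = \frac{28315}{-48197} = 28315 \left(- \frac{1}{48197}\right) = - \frac{28315}{48197}$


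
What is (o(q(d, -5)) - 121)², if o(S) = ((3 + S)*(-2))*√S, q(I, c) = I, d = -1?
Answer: 14625 + 968*I ≈ 14625.0 + 968.0*I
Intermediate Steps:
o(S) = √S*(-6 - 2*S) (o(S) = (-6 - 2*S)*√S = √S*(-6 - 2*S))
(o(q(d, -5)) - 121)² = (2*√(-1)*(-3 - 1*(-1)) - 121)² = (2*I*(-3 + 1) - 121)² = (2*I*(-2) - 121)² = (-4*I - 121)² = (-121 - 4*I)²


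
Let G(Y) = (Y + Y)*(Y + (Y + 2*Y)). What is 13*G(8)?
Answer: 6656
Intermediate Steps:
G(Y) = 8*Y² (G(Y) = (2*Y)*(Y + 3*Y) = (2*Y)*(4*Y) = 8*Y²)
13*G(8) = 13*(8*8²) = 13*(8*64) = 13*512 = 6656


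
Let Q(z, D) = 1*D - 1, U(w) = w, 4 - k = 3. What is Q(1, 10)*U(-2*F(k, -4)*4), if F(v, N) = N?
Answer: 288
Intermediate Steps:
k = 1 (k = 4 - 1*3 = 4 - 3 = 1)
Q(z, D) = -1 + D (Q(z, D) = D - 1 = -1 + D)
Q(1, 10)*U(-2*F(k, -4)*4) = (-1 + 10)*(-2*(-4)*4) = 9*(8*4) = 9*32 = 288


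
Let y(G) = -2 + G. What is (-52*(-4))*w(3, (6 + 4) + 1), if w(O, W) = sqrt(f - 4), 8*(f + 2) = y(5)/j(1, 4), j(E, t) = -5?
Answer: 468*I*sqrt(30)/5 ≈ 512.67*I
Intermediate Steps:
f = -83/40 (f = -2 + ((-2 + 5)/(-5))/8 = -2 + (3*(-1/5))/8 = -2 + (1/8)*(-3/5) = -2 - 3/40 = -83/40 ≈ -2.0750)
w(O, W) = 9*I*sqrt(30)/20 (w(O, W) = sqrt(-83/40 - 4) = sqrt(-243/40) = 9*I*sqrt(30)/20)
(-52*(-4))*w(3, (6 + 4) + 1) = (-52*(-4))*(9*I*sqrt(30)/20) = (-13*(-16))*(9*I*sqrt(30)/20) = 208*(9*I*sqrt(30)/20) = 468*I*sqrt(30)/5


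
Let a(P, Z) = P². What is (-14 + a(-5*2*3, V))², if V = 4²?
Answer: 784996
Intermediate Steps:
V = 16
(-14 + a(-5*2*3, V))² = (-14 + (-5*2*3)²)² = (-14 + (-10*3)²)² = (-14 + (-30)²)² = (-14 + 900)² = 886² = 784996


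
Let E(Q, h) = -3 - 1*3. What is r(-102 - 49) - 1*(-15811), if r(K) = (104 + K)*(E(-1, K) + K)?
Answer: 23190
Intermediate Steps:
E(Q, h) = -6 (E(Q, h) = -3 - 3 = -6)
r(K) = (-6 + K)*(104 + K) (r(K) = (104 + K)*(-6 + K) = (-6 + K)*(104 + K))
r(-102 - 49) - 1*(-15811) = (-624 + (-102 - 49)² + 98*(-102 - 49)) - 1*(-15811) = (-624 + (-151)² + 98*(-151)) + 15811 = (-624 + 22801 - 14798) + 15811 = 7379 + 15811 = 23190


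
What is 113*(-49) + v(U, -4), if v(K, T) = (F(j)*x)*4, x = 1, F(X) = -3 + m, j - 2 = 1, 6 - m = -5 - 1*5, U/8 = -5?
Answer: -5485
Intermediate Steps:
U = -40 (U = 8*(-5) = -40)
m = 16 (m = 6 - (-5 - 1*5) = 6 - (-5 - 5) = 6 - 1*(-10) = 6 + 10 = 16)
j = 3 (j = 2 + 1 = 3)
F(X) = 13 (F(X) = -3 + 16 = 13)
v(K, T) = 52 (v(K, T) = (13*1)*4 = 13*4 = 52)
113*(-49) + v(U, -4) = 113*(-49) + 52 = -5537 + 52 = -5485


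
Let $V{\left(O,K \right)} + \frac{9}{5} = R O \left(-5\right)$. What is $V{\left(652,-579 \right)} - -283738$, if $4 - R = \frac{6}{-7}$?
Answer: $\frac{9376567}{35} \approx 2.679 \cdot 10^{5}$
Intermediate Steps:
$R = \frac{34}{7}$ ($R = 4 - \frac{6}{-7} = 4 - 6 \left(- \frac{1}{7}\right) = 4 - - \frac{6}{7} = 4 + \frac{6}{7} = \frac{34}{7} \approx 4.8571$)
$V{\left(O,K \right)} = - \frac{9}{5} - \frac{170 O}{7}$ ($V{\left(O,K \right)} = - \frac{9}{5} + \frac{34 O}{7} \left(-5\right) = - \frac{9}{5} - \frac{170 O}{7}$)
$V{\left(652,-579 \right)} - -283738 = \left(- \frac{9}{5} - \frac{110840}{7}\right) - -283738 = \left(- \frac{9}{5} - \frac{110840}{7}\right) + 283738 = - \frac{554263}{35} + 283738 = \frac{9376567}{35}$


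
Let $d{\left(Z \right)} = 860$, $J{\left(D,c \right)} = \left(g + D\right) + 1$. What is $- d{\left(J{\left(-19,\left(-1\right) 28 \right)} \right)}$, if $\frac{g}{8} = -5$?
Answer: $-860$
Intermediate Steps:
$g = -40$ ($g = 8 \left(-5\right) = -40$)
$J{\left(D,c \right)} = -39 + D$ ($J{\left(D,c \right)} = \left(-40 + D\right) + 1 = -39 + D$)
$- d{\left(J{\left(-19,\left(-1\right) 28 \right)} \right)} = \left(-1\right) 860 = -860$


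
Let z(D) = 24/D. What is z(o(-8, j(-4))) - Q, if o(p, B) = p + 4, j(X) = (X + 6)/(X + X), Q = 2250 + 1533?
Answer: -3789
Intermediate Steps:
Q = 3783
j(X) = (6 + X)/(2*X) (j(X) = (6 + X)/((2*X)) = (6 + X)*(1/(2*X)) = (6 + X)/(2*X))
o(p, B) = 4 + p
z(o(-8, j(-4))) - Q = 24/(4 - 8) - 1*3783 = 24/(-4) - 3783 = 24*(-1/4) - 3783 = -6 - 3783 = -3789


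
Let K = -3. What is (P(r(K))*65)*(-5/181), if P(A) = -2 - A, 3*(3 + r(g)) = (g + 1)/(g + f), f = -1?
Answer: -1625/1086 ≈ -1.4963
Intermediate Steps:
r(g) = -3 + (1 + g)/(3*(-1 + g)) (r(g) = -3 + ((g + 1)/(g - 1))/3 = -3 + ((1 + g)/(-1 + g))/3 = -3 + (1 + g)/(3*(-1 + g)))
(P(r(K))*65)*(-5/181) = ((-2 - 2*(5 - 4*(-3))/(3*(-1 - 3)))*65)*(-5/181) = ((-2 - 2*(5 + 12)/(3*(-4)))*65)*(-5*1/181) = ((-2 - 2*(-1)*17/(3*4))*65)*(-5/181) = ((-2 - 1*(-17/6))*65)*(-5/181) = ((-2 + 17/6)*65)*(-5/181) = ((5/6)*65)*(-5/181) = (325/6)*(-5/181) = -1625/1086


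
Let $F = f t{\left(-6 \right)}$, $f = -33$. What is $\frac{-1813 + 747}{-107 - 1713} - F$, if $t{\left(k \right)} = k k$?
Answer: $\frac{83201}{70} \approx 1188.6$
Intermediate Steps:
$t{\left(k \right)} = k^{2}$
$F = -1188$ ($F = - 33 \left(-6\right)^{2} = \left(-33\right) 36 = -1188$)
$\frac{-1813 + 747}{-107 - 1713} - F = \frac{-1813 + 747}{-107 - 1713} - -1188 = - \frac{1066}{-1820} + 1188 = \left(-1066\right) \left(- \frac{1}{1820}\right) + 1188 = \frac{41}{70} + 1188 = \frac{83201}{70}$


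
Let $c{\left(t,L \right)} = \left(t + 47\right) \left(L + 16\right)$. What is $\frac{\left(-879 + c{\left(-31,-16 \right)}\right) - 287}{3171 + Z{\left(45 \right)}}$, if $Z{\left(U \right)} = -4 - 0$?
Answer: $- \frac{1166}{3167} \approx -0.36817$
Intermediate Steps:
$c{\left(t,L \right)} = \left(16 + L\right) \left(47 + t\right)$ ($c{\left(t,L \right)} = \left(47 + t\right) \left(16 + L\right) = \left(16 + L\right) \left(47 + t\right)$)
$Z{\left(U \right)} = -4$ ($Z{\left(U \right)} = -4 + 0 = -4$)
$\frac{\left(-879 + c{\left(-31,-16 \right)}\right) - 287}{3171 + Z{\left(45 \right)}} = \frac{\left(-879 + \left(752 + 16 \left(-31\right) + 47 \left(-16\right) - -496\right)\right) - 287}{3171 - 4} = \frac{\left(-879 + \left(752 - 496 - 752 + 496\right)\right) - 287}{3167} = \left(\left(-879 + 0\right) - 287\right) \frac{1}{3167} = \left(-879 - 287\right) \frac{1}{3167} = \left(-1166\right) \frac{1}{3167} = - \frac{1166}{3167}$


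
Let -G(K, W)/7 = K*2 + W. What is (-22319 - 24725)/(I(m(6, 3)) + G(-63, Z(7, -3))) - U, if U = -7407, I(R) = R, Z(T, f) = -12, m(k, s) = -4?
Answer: 3539245/481 ≈ 7358.1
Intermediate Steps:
G(K, W) = -14*K - 7*W (G(K, W) = -7*(K*2 + W) = -7*(2*K + W) = -7*(W + 2*K) = -14*K - 7*W)
(-22319 - 24725)/(I(m(6, 3)) + G(-63, Z(7, -3))) - U = (-22319 - 24725)/(-4 + (-14*(-63) - 7*(-12))) - 1*(-7407) = -47044/(-4 + (882 + 84)) + 7407 = -47044/(-4 + 966) + 7407 = -47044/962 + 7407 = -47044*1/962 + 7407 = -23522/481 + 7407 = 3539245/481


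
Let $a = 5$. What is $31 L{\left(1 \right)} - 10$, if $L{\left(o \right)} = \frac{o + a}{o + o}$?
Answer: $83$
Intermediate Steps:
$L{\left(o \right)} = \frac{5 + o}{2 o}$ ($L{\left(o \right)} = \frac{o + 5}{o + o} = \frac{5 + o}{2 o}$)
$31 L{\left(1 \right)} - 10 = 31 \frac{5 + 1}{2 \cdot 1} - 10 = 31 \cdot \frac{1}{2} \cdot 1 \cdot 6 - 10 = 31 \cdot 3 - 10 = 93 - 10 = 83$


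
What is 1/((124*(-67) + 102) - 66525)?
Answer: -1/74731 ≈ -1.3381e-5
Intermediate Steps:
1/((124*(-67) + 102) - 66525) = 1/((-8308 + 102) - 66525) = 1/(-8206 - 66525) = 1/(-74731) = -1/74731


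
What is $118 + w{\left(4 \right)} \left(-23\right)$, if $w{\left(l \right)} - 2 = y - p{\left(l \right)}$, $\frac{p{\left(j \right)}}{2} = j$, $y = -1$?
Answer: $279$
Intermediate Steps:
$p{\left(j \right)} = 2 j$
$w{\left(l \right)} = 1 - 2 l$ ($w{\left(l \right)} = 2 - \left(1 + 2 l\right) = 1 - 2 l$)
$118 + w{\left(4 \right)} \left(-23\right) = 118 + \left(1 - 8\right) \left(-23\right) = 118 - -161 = 118 + 161 = 279$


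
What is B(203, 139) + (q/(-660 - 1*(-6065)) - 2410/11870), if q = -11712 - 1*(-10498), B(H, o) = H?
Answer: 1299650582/6415735 ≈ 202.57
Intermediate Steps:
q = -1214 (q = -11712 + 10498 = -1214)
B(203, 139) + (q/(-660 - 1*(-6065)) - 2410/11870) = 203 + (-1214/(-660 - 1*(-6065)) - 2410/11870) = 203 + (-1214/(-660 + 6065) - 2410*1/11870) = 203 + (-1214/5405 - 241/1187) = 203 - 2743623/6415735 = 1299650582/6415735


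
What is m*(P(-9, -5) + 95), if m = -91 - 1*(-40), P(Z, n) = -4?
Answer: -4641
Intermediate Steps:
m = -51 (m = -91 + 40 = -51)
m*(P(-9, -5) + 95) = -51*(-4 + 95) = -51*91 = -4641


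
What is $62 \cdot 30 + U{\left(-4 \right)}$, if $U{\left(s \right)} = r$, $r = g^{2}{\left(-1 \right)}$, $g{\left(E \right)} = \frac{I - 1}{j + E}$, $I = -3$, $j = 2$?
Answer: $1876$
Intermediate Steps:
$g{\left(E \right)} = - \frac{4}{2 + E}$ ($g{\left(E \right)} = \frac{-3 - 1}{2 + E} = - \frac{4}{2 + E}$)
$r = 16$ ($r = \left(- \frac{4}{2 - 1}\right)^{2} = \left(- \frac{4}{1}\right)^{2} = \left(\left(-4\right) 1\right)^{2} = \left(-4\right)^{2} = 16$)
$U{\left(s \right)} = 16$
$62 \cdot 30 + U{\left(-4 \right)} = 62 \cdot 30 + 16 = 1860 + 16 = 1876$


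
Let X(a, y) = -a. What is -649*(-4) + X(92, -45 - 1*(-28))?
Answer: 2504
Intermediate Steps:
-649*(-4) + X(92, -45 - 1*(-28)) = -649*(-4) - 1*92 = 2596 - 92 = 2504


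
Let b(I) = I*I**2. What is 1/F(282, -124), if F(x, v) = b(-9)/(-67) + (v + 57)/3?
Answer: -201/2302 ≈ -0.087315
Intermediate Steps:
b(I) = I**3
F(x, v) = 2002/67 + v/3 (F(x, v) = (-9)**3/(-67) + (v + 57)/3 = -729*(-1/67) + (57 + v)*(1/3) = 729/67 + (19 + v/3) = 2002/67 + v/3)
1/F(282, -124) = 1/(2002/67 + (1/3)*(-124)) = 1/(2002/67 - 124/3) = 1/(-2302/201) = -201/2302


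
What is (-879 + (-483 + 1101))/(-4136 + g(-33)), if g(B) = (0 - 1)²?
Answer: 261/4135 ≈ 0.063120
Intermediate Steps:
g(B) = 1 (g(B) = (-1)² = 1)
(-879 + (-483 + 1101))/(-4136 + g(-33)) = (-879 + (-483 + 1101))/(-4136 + 1) = (-879 + 618)/(-4135) = -261*(-1/4135) = 261/4135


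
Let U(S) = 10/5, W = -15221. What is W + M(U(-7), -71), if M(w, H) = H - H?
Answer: -15221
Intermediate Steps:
U(S) = 2 (U(S) = 10*(⅕) = 2)
M(w, H) = 0
W + M(U(-7), -71) = -15221 + 0 = -15221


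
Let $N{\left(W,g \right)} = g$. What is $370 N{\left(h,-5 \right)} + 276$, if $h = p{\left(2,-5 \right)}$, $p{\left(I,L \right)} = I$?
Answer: $-1574$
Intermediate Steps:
$h = 2$
$370 N{\left(h,-5 \right)} + 276 = 370 \left(-5\right) + 276 = -1850 + 276 = -1574$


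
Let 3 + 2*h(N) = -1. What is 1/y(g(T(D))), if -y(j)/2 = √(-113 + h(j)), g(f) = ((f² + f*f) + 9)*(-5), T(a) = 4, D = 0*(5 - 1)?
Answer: I*√115/230 ≈ 0.046625*I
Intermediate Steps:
D = 0 (D = 0*4 = 0)
h(N) = -2 (h(N) = -3/2 + (½)*(-1) = -3/2 - ½ = -2)
g(f) = -45 - 10*f² (g(f) = ((f² + f²) + 9)*(-5) = (2*f² + 9)*(-5) = (9 + 2*f²)*(-5) = -45 - 10*f²)
y(j) = -2*I*√115 (y(j) = -2*√(-113 - 2) = -2*I*√115)
1/y(g(T(D))) = 1/(-2*I*√115) = I*√115/230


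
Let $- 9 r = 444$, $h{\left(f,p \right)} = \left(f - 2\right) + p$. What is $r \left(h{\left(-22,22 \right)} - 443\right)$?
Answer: $\frac{65860}{3} \approx 21953.0$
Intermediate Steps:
$h{\left(f,p \right)} = -2 + f + p$ ($h{\left(f,p \right)} = \left(-2 + f\right) + p = -2 + f + p$)
$r = - \frac{148}{3}$ ($r = \left(- \frac{1}{9}\right) 444 = - \frac{148}{3} \approx -49.333$)
$r \left(h{\left(-22,22 \right)} - 443\right) = - \frac{148 \left(\left(-2 - 22 + 22\right) - 443\right)}{3} = - \frac{148 \left(-2 - 443\right)}{3} = \left(- \frac{148}{3}\right) \left(-445\right) = \frac{65860}{3}$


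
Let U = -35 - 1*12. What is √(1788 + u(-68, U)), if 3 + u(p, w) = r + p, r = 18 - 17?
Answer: √1718 ≈ 41.449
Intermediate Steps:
U = -47 (U = -35 - 12 = -47)
r = 1
u(p, w) = -2 + p (u(p, w) = -3 + (1 + p) = -2 + p)
√(1788 + u(-68, U)) = √(1788 + (-2 - 68)) = √(1788 - 70) = √1718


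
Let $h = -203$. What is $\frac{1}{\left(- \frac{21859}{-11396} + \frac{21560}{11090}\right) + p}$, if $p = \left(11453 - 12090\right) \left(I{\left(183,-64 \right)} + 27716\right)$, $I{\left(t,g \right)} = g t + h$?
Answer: $- \frac{12638164}{127206067093461} \approx -9.9352 \cdot 10^{-8}$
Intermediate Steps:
$I{\left(t,g \right)} = -203 + g t$ ($I{\left(t,g \right)} = g t - 203 = -203 + g t$)
$p = -10065237$ ($p = \left(11453 - 12090\right) \left(\left(-203 - 11712\right) + 27716\right) = - 637 \left(\left(-203 - 11712\right) + 27716\right) = - 637 \left(-11915 + 27716\right) = \left(-637\right) 15801 = -10065237$)
$\frac{1}{\left(- \frac{21859}{-11396} + \frac{21560}{11090}\right) + p} = \frac{1}{\left(- \frac{21859}{-11396} + \frac{21560}{11090}\right) - 10065237} = \frac{1}{\left(\left(-21859\right) \left(- \frac{1}{11396}\right) + 21560 \cdot \frac{1}{11090}\right) - 10065237} = \frac{1}{\left(\frac{21859}{11396} + \frac{2156}{1109}\right) - 10065237} = \frac{1}{\frac{48811407}{12638164} - 10065237} = \frac{1}{- \frac{127206067093461}{12638164}} = - \frac{12638164}{127206067093461}$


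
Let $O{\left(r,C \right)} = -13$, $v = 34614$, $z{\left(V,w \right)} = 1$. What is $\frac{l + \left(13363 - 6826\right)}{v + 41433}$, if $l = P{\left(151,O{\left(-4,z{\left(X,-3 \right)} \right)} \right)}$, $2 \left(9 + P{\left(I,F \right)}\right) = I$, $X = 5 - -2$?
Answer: $\frac{13207}{152094} \approx 0.086834$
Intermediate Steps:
$X = 7$ ($X = 5 + 2 = 7$)
$P{\left(I,F \right)} = -9 + \frac{I}{2}$
$l = \frac{133}{2}$ ($l = -9 + \frac{1}{2} \cdot 151 = -9 + \frac{151}{2} = \frac{133}{2} \approx 66.5$)
$\frac{l + \left(13363 - 6826\right)}{v + 41433} = \frac{\frac{133}{2} + \left(13363 - 6826\right)}{34614 + 41433} = \frac{\frac{133}{2} + 6537}{76047} = \frac{13207}{2} \cdot \frac{1}{76047} = \frac{13207}{152094}$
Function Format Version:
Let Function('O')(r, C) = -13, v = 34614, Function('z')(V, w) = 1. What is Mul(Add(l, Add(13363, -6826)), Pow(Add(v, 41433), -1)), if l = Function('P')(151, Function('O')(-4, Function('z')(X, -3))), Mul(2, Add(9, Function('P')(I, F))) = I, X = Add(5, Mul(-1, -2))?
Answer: Rational(13207, 152094) ≈ 0.086834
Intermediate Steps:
X = 7 (X = Add(5, 2) = 7)
Function('P')(I, F) = Add(-9, Mul(Rational(1, 2), I))
l = Rational(133, 2) (l = Add(-9, Mul(Rational(1, 2), 151)) = Add(-9, Rational(151, 2)) = Rational(133, 2) ≈ 66.500)
Mul(Add(l, Add(13363, -6826)), Pow(Add(v, 41433), -1)) = Mul(Add(Rational(133, 2), Add(13363, -6826)), Pow(Add(34614, 41433), -1)) = Mul(Add(Rational(133, 2), 6537), Pow(76047, -1)) = Mul(Rational(13207, 2), Rational(1, 76047)) = Rational(13207, 152094)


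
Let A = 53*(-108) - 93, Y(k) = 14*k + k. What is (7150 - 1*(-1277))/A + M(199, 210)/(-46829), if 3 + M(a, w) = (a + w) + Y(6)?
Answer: -132504405/90801431 ≈ -1.4593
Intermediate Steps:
Y(k) = 15*k
A = -5817 (A = -5724 - 93 = -5817)
M(a, w) = 87 + a + w (M(a, w) = -3 + ((a + w) + 15*6) = -3 + ((a + w) + 90) = -3 + (90 + a + w) = 87 + a + w)
(7150 - 1*(-1277))/A + M(199, 210)/(-46829) = (7150 - 1*(-1277))/(-5817) + (87 + 199 + 210)/(-46829) = (7150 + 1277)*(-1/5817) + 496*(-1/46829) = 8427*(-1/5817) - 496/46829 = -2809/1939 - 496/46829 = -132504405/90801431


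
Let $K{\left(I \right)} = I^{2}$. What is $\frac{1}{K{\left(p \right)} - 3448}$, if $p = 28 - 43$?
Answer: $- \frac{1}{3223} \approx -0.00031027$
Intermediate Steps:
$p = -15$ ($p = 28 - 43 = -15$)
$\frac{1}{K{\left(p \right)} - 3448} = \frac{1}{\left(-15\right)^{2} - 3448} = \frac{1}{225 - 3448} = \frac{1}{-3223} = - \frac{1}{3223}$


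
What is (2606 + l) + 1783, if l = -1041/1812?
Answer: 2650609/604 ≈ 4388.4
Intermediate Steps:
l = -347/604 (l = -1041*1/1812 = -347/604 ≈ -0.57450)
(2606 + l) + 1783 = (2606 - 347/604) + 1783 = 1573677/604 + 1783 = 2650609/604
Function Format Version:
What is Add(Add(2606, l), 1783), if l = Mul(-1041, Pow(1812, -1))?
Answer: Rational(2650609, 604) ≈ 4388.4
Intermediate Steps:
l = Rational(-347, 604) (l = Mul(-1041, Rational(1, 1812)) = Rational(-347, 604) ≈ -0.57450)
Add(Add(2606, l), 1783) = Add(Add(2606, Rational(-347, 604)), 1783) = Add(Rational(1573677, 604), 1783) = Rational(2650609, 604)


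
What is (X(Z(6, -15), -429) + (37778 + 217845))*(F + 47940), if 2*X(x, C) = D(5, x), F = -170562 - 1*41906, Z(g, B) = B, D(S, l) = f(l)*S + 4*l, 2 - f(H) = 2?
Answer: -42052205104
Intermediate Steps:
f(H) = 0 (f(H) = 2 - 1*2 = 2 - 2 = 0)
D(S, l) = 4*l (D(S, l) = 0*S + 4*l = 0 + 4*l = 4*l)
F = -212468 (F = -170562 - 41906 = -212468)
X(x, C) = 2*x (X(x, C) = (4*x)/2 = 2*x)
(X(Z(6, -15), -429) + (37778 + 217845))*(F + 47940) = (2*(-15) + (37778 + 217845))*(-212468 + 47940) = (-30 + 255623)*(-164528) = 255593*(-164528) = -42052205104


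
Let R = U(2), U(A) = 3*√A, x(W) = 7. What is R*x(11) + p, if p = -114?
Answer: -114 + 21*√2 ≈ -84.302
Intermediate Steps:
R = 3*√2 ≈ 4.2426
R*x(11) + p = (3*√2)*7 - 114 = 21*√2 - 114 = -114 + 21*√2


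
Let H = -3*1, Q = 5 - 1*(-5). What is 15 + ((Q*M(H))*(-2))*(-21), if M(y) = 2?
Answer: 855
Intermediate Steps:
Q = 10 (Q = 5 + 5 = 10)
H = -3
15 + ((Q*M(H))*(-2))*(-21) = 15 + ((10*2)*(-2))*(-21) = 15 + (20*(-2))*(-21) = 15 - 40*(-21) = 15 + 840 = 855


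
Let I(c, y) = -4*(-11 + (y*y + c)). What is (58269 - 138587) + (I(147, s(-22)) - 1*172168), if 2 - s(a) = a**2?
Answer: -1182326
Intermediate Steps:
s(a) = 2 - a**2
I(c, y) = 44 - 4*c - 4*y**2 (I(c, y) = -4*(-11 + (y**2 + c)) = -4*(-11 + (c + y**2)) = -4*(-11 + c + y**2) = 44 - 4*c - 4*y**2)
(58269 - 138587) + (I(147, s(-22)) - 1*172168) = (58269 - 138587) + ((44 - 4*147 - 4*(2 - 1*(-22)**2)**2) - 1*172168) = -80318 + ((44 - 588 - 4*(2 - 1*484)**2) - 172168) = -80318 + ((44 - 588 - 4*(2 - 484)**2) - 172168) = -80318 + ((44 - 588 - 4*(-482)**2) - 172168) = -80318 + ((44 - 588 - 4*232324) - 172168) = -80318 + ((44 - 588 - 929296) - 172168) = -80318 + (-929840 - 172168) = -80318 - 1102008 = -1182326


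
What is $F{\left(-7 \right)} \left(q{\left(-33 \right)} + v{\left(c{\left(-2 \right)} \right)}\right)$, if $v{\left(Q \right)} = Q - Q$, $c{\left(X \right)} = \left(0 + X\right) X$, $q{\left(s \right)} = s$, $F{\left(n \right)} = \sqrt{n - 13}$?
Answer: $- 66 i \sqrt{5} \approx - 147.58 i$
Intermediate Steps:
$F{\left(n \right)} = \sqrt{-13 + n}$
$c{\left(X \right)} = X^{2}$ ($c{\left(X \right)} = X X = X^{2}$)
$v{\left(Q \right)} = 0$
$F{\left(-7 \right)} \left(q{\left(-33 \right)} + v{\left(c{\left(-2 \right)} \right)}\right) = \sqrt{-13 - 7} \left(-33 + 0\right) = \sqrt{-20} \left(-33\right) = 2 i \sqrt{5} \left(-33\right) = - 66 i \sqrt{5}$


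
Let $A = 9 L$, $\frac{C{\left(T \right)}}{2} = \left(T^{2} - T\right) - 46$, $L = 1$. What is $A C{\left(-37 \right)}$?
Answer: $24480$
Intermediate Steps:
$C{\left(T \right)} = -92 - 2 T + 2 T^{2}$ ($C{\left(T \right)} = 2 \left(\left(T^{2} - T\right) - 46\right) = 2 \left(-46 + T^{2} - T\right) = -92 - 2 T + 2 T^{2}$)
$A = 9$ ($A = 9 \cdot 1 = 9$)
$A C{\left(-37 \right)} = 9 \left(-92 - -74 + 2 \left(-37\right)^{2}\right) = 9 \left(-92 + 74 + 2 \cdot 1369\right) = 9 \left(-92 + 74 + 2738\right) = 9 \cdot 2720 = 24480$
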